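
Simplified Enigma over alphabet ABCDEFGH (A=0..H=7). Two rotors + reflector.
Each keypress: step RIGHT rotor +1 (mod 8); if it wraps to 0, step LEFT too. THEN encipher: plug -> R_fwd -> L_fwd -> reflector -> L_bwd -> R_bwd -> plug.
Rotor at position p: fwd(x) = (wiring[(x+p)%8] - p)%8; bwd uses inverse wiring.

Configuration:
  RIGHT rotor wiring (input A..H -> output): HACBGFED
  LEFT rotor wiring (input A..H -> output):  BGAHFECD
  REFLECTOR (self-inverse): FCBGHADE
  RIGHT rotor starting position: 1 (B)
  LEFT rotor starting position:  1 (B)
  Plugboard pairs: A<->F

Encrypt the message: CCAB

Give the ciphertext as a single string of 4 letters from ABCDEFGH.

Char 1 ('C'): step: R->2, L=1; C->plug->C->R->E->L->D->refl->G->L'->C->R'->E->plug->E
Char 2 ('C'): step: R->3, L=1; C->plug->C->R->C->L->G->refl->D->L'->E->R'->F->plug->A
Char 3 ('A'): step: R->4, L=1; A->plug->F->R->E->L->D->refl->G->L'->C->R'->A->plug->F
Char 4 ('B'): step: R->5, L=1; B->plug->B->R->H->L->A->refl->F->L'->A->R'->A->plug->F

Answer: EAFF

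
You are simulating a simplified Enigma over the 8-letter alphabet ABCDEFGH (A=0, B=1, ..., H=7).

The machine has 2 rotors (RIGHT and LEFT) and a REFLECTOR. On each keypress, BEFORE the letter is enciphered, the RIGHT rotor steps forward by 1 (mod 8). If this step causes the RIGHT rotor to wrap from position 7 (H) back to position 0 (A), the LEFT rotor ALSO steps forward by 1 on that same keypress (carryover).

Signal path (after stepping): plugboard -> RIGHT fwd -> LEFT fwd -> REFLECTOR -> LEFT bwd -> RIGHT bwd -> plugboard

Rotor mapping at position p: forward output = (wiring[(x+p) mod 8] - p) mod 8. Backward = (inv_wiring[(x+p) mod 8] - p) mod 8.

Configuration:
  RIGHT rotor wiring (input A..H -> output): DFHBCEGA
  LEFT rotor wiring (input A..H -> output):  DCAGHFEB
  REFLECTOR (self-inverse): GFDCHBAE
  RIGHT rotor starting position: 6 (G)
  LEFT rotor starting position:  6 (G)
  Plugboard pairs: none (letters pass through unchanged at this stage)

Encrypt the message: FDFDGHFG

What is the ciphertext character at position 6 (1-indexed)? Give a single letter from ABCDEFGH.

Char 1 ('F'): step: R->7, L=6; F->plug->F->R->D->L->E->refl->H->L'->H->R'->H->plug->H
Char 2 ('D'): step: R->0, L->7 (L advanced); D->plug->D->R->B->L->E->refl->H->L'->E->R'->F->plug->F
Char 3 ('F'): step: R->1, L=7; F->plug->F->R->F->L->A->refl->G->L'->G->R'->B->plug->B
Char 4 ('D'): step: R->2, L=7; D->plug->D->R->C->L->D->refl->C->L'->A->R'->C->plug->C
Char 5 ('G'): step: R->3, L=7; G->plug->G->R->C->L->D->refl->C->L'->A->R'->F->plug->F
Char 6 ('H'): step: R->4, L=7; H->plug->H->R->F->L->A->refl->G->L'->G->R'->A->plug->A

A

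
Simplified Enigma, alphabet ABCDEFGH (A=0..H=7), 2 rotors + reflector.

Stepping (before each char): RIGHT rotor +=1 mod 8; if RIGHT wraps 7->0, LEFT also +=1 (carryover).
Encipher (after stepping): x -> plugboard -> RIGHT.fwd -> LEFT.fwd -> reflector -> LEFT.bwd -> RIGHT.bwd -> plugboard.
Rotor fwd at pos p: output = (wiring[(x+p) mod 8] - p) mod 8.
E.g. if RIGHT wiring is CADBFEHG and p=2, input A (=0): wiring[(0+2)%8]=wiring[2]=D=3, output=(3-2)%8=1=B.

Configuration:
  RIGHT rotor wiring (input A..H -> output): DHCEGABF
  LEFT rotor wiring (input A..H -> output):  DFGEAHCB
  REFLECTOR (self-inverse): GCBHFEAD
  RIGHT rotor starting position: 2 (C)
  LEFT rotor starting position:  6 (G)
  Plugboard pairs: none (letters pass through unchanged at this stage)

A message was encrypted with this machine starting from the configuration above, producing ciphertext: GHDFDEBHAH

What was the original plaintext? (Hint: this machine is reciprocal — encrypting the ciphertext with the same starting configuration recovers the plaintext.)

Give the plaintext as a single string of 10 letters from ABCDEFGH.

Char 1 ('G'): step: R->3, L=6; G->plug->G->R->E->L->A->refl->G->L'->F->R'->C->plug->C
Char 2 ('H'): step: R->4, L=6; H->plug->H->R->A->L->E->refl->F->L'->C->R'->A->plug->A
Char 3 ('D'): step: R->5, L=6; D->plug->D->R->G->L->C->refl->B->L'->H->R'->G->plug->G
Char 4 ('F'): step: R->6, L=6; F->plug->F->R->G->L->C->refl->B->L'->H->R'->B->plug->B
Char 5 ('D'): step: R->7, L=6; D->plug->D->R->D->L->H->refl->D->L'->B->R'->G->plug->G
Char 6 ('E'): step: R->0, L->7 (L advanced); E->plug->E->R->G->L->A->refl->G->L'->C->R'->C->plug->C
Char 7 ('B'): step: R->1, L=7; B->plug->B->R->B->L->E->refl->F->L'->E->R'->G->plug->G
Char 8 ('H'): step: R->2, L=7; H->plug->H->R->F->L->B->refl->C->L'->A->R'->A->plug->A
Char 9 ('A'): step: R->3, L=7; A->plug->A->R->B->L->E->refl->F->L'->E->R'->G->plug->G
Char 10 ('H'): step: R->4, L=7; H->plug->H->R->A->L->C->refl->B->L'->F->R'->C->plug->C

Answer: CAGBGCGAGC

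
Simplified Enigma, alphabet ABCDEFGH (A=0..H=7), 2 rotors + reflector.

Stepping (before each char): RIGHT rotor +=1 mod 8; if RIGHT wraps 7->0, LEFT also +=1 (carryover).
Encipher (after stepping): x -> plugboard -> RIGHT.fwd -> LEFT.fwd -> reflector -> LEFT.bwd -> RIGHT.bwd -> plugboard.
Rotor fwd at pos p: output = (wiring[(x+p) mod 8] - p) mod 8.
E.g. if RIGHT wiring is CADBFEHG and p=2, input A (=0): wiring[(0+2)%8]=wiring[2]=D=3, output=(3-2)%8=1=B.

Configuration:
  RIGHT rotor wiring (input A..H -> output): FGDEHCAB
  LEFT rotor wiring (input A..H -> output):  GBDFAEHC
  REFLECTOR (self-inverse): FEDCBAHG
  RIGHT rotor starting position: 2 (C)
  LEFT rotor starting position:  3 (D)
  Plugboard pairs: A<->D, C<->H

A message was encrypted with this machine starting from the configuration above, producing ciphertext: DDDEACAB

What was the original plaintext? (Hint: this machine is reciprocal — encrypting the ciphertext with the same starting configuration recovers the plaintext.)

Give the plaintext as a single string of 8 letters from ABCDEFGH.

Answer: HFAABDHC

Derivation:
Char 1 ('D'): step: R->3, L=3; D->plug->A->R->B->L->F->refl->A->L'->H->R'->C->plug->H
Char 2 ('D'): step: R->4, L=3; D->plug->A->R->D->L->E->refl->B->L'->C->R'->F->plug->F
Char 3 ('D'): step: R->5, L=3; D->plug->A->R->F->L->D->refl->C->L'->A->R'->D->plug->A
Char 4 ('E'): step: R->6, L=3; E->plug->E->R->F->L->D->refl->C->L'->A->R'->D->plug->A
Char 5 ('A'): step: R->7, L=3; A->plug->D->R->E->L->H->refl->G->L'->G->R'->B->plug->B
Char 6 ('C'): step: R->0, L->4 (L advanced); C->plug->H->R->B->L->A->refl->F->L'->F->R'->A->plug->D
Char 7 ('A'): step: R->1, L=4; A->plug->D->R->G->L->H->refl->G->L'->D->R'->C->plug->H
Char 8 ('B'): step: R->2, L=4; B->plug->B->R->C->L->D->refl->C->L'->E->R'->H->plug->C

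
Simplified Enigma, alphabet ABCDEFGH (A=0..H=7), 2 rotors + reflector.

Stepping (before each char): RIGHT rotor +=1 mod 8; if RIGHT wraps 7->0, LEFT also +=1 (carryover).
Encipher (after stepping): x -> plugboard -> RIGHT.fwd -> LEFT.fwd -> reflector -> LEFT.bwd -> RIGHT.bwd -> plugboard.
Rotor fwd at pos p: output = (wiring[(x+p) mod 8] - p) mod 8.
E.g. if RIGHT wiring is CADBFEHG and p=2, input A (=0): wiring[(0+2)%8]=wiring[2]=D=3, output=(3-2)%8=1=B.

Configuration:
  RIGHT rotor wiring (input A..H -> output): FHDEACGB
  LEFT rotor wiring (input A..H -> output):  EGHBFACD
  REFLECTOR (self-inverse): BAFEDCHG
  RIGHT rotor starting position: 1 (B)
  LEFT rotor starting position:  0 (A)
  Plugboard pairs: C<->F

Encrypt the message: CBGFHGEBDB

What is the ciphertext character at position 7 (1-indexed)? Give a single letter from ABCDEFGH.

Char 1 ('C'): step: R->2, L=0; C->plug->F->R->H->L->D->refl->E->L'->A->R'->D->plug->D
Char 2 ('B'): step: R->3, L=0; B->plug->B->R->F->L->A->refl->B->L'->D->R'->D->plug->D
Char 3 ('G'): step: R->4, L=0; G->plug->G->R->H->L->D->refl->E->L'->A->R'->H->plug->H
Char 4 ('F'): step: R->5, L=0; F->plug->C->R->E->L->F->refl->C->L'->G->R'->F->plug->C
Char 5 ('H'): step: R->6, L=0; H->plug->H->R->E->L->F->refl->C->L'->G->R'->F->plug->C
Char 6 ('G'): step: R->7, L=0; G->plug->G->R->D->L->B->refl->A->L'->F->R'->E->plug->E
Char 7 ('E'): step: R->0, L->1 (L advanced); E->plug->E->R->A->L->F->refl->C->L'->G->R'->G->plug->G

G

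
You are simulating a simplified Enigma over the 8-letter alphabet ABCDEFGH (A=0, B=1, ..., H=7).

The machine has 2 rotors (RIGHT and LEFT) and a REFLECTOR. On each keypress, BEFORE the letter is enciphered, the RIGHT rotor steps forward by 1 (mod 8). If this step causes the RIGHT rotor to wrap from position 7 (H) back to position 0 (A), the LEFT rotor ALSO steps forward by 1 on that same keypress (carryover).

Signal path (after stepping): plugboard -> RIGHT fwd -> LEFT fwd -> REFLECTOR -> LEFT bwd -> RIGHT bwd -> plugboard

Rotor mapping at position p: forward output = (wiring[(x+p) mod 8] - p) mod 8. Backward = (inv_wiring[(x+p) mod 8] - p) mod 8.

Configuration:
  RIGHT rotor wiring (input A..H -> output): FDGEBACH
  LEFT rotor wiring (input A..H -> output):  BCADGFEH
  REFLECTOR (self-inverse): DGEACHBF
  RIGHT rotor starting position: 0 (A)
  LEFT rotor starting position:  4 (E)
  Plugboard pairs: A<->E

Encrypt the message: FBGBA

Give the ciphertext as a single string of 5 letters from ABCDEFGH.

Char 1 ('F'): step: R->1, L=4; F->plug->F->R->B->L->B->refl->G->L'->F->R'->B->plug->B
Char 2 ('B'): step: R->2, L=4; B->plug->B->R->C->L->A->refl->D->L'->D->R'->G->plug->G
Char 3 ('G'): step: R->3, L=4; G->plug->G->R->A->L->C->refl->E->L'->G->R'->B->plug->B
Char 4 ('B'): step: R->4, L=4; B->plug->B->R->E->L->F->refl->H->L'->H->R'->F->plug->F
Char 5 ('A'): step: R->5, L=4; A->plug->E->R->G->L->E->refl->C->L'->A->R'->D->plug->D

Answer: BGBFD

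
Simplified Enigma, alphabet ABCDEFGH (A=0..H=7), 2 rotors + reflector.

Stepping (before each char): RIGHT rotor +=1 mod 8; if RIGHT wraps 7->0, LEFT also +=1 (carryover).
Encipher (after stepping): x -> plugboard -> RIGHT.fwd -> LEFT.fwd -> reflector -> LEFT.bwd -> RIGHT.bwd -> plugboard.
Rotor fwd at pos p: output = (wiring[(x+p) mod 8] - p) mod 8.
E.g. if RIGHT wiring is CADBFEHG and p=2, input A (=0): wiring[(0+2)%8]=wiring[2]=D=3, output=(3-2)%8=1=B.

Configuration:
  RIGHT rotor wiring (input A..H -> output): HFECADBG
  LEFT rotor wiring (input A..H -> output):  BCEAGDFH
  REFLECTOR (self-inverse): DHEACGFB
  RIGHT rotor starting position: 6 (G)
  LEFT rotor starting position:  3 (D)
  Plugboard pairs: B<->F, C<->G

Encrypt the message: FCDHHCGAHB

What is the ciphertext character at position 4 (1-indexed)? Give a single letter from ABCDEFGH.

Char 1 ('F'): step: R->7, L=3; F->plug->B->R->A->L->F->refl->G->L'->F->R'->D->plug->D
Char 2 ('C'): step: R->0, L->4 (L advanced); C->plug->G->R->B->L->H->refl->B->L'->C->R'->D->plug->D
Char 3 ('D'): step: R->1, L=4; D->plug->D->R->H->L->E->refl->C->L'->A->R'->F->plug->B
Char 4 ('H'): step: R->2, L=4; H->plug->H->R->D->L->D->refl->A->L'->G->R'->C->plug->G

G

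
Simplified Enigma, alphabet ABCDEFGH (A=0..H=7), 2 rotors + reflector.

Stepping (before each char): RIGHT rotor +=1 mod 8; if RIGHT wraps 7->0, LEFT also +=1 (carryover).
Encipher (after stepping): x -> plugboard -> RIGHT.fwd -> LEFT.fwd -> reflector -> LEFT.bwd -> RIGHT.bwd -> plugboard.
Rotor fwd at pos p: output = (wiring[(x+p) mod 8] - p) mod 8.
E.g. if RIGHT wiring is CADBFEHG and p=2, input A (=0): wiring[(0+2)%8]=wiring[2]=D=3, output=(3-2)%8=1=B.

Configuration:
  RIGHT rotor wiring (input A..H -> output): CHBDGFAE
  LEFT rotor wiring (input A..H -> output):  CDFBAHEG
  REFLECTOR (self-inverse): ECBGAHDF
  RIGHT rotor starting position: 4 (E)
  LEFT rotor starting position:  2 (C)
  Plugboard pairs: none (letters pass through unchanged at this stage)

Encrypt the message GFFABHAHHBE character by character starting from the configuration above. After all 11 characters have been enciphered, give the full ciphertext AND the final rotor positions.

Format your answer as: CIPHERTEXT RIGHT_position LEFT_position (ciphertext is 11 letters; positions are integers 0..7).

Char 1 ('G'): step: R->5, L=2; G->plug->G->R->G->L->A->refl->E->L'->F->R'->D->plug->D
Char 2 ('F'): step: R->6, L=2; F->plug->F->R->F->L->E->refl->A->L'->G->R'->B->plug->B
Char 3 ('F'): step: R->7, L=2; F->plug->F->R->H->L->B->refl->C->L'->E->R'->E->plug->E
Char 4 ('A'): step: R->0, L->3 (L advanced); A->plug->A->R->C->L->E->refl->A->L'->G->R'->E->plug->E
Char 5 ('B'): step: R->1, L=3; B->plug->B->R->A->L->G->refl->D->L'->E->R'->E->plug->E
Char 6 ('H'): step: R->2, L=3; H->plug->H->R->F->L->H->refl->F->L'->B->R'->B->plug->B
Char 7 ('A'): step: R->3, L=3; A->plug->A->R->A->L->G->refl->D->L'->E->R'->G->plug->G
Char 8 ('H'): step: R->4, L=3; H->plug->H->R->H->L->C->refl->B->L'->D->R'->F->plug->F
Char 9 ('H'): step: R->5, L=3; H->plug->H->R->B->L->F->refl->H->L'->F->R'->D->plug->D
Char 10 ('B'): step: R->6, L=3; B->plug->B->R->G->L->A->refl->E->L'->C->R'->A->plug->A
Char 11 ('E'): step: R->7, L=3; E->plug->E->R->E->L->D->refl->G->L'->A->R'->C->plug->C
Final: ciphertext=DBEEEBGFDAC, RIGHT=7, LEFT=3

Answer: DBEEEBGFDAC 7 3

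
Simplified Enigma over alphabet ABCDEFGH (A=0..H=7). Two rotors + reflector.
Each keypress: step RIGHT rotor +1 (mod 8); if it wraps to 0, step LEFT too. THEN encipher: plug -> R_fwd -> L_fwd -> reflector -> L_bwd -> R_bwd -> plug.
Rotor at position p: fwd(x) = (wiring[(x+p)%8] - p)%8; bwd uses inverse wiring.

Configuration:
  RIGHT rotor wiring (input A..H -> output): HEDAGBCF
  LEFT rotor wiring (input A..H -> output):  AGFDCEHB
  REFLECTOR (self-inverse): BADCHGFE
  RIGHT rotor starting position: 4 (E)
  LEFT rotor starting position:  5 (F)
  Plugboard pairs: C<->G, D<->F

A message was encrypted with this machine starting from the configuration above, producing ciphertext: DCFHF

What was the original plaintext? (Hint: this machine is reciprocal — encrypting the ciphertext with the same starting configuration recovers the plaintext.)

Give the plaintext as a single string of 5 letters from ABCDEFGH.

Answer: EDGAG

Derivation:
Char 1 ('D'): step: R->5, L=5; D->plug->F->R->G->L->G->refl->F->L'->H->R'->E->plug->E
Char 2 ('C'): step: R->6, L=5; C->plug->G->R->A->L->H->refl->E->L'->C->R'->F->plug->D
Char 3 ('F'): step: R->7, L=5; F->plug->D->R->E->L->B->refl->A->L'->F->R'->C->plug->G
Char 4 ('H'): step: R->0, L->6 (L advanced); H->plug->H->R->F->L->F->refl->G->L'->H->R'->A->plug->A
Char 5 ('F'): step: R->1, L=6; F->plug->D->R->F->L->F->refl->G->L'->H->R'->C->plug->G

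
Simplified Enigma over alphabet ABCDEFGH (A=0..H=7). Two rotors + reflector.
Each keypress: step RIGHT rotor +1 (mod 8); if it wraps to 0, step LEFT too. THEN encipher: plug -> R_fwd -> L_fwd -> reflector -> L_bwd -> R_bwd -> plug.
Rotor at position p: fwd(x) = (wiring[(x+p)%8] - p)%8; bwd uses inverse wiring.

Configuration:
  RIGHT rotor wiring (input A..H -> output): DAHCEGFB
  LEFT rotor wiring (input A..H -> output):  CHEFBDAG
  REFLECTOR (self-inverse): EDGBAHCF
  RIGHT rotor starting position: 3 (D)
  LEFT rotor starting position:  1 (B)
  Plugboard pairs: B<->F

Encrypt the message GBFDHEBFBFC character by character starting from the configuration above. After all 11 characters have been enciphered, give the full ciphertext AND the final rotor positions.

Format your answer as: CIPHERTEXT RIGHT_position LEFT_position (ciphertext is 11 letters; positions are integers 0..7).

Answer: FEDFAFCCACG 6 2

Derivation:
Char 1 ('G'): step: R->4, L=1; G->plug->G->R->D->L->A->refl->E->L'->C->R'->B->plug->F
Char 2 ('B'): step: R->5, L=1; B->plug->F->R->C->L->E->refl->A->L'->D->R'->E->plug->E
Char 3 ('F'): step: R->6, L=1; F->plug->B->R->D->L->A->refl->E->L'->C->R'->D->plug->D
Char 4 ('D'): step: R->7, L=1; D->plug->D->R->A->L->G->refl->C->L'->E->R'->B->plug->F
Char 5 ('H'): step: R->0, L->2 (L advanced); H->plug->H->R->B->L->D->refl->B->L'->D->R'->A->plug->A
Char 6 ('E'): step: R->1, L=2; E->plug->E->R->F->L->E->refl->A->L'->G->R'->B->plug->F
Char 7 ('B'): step: R->2, L=2; B->plug->F->R->H->L->F->refl->H->L'->C->R'->C->plug->C
Char 8 ('F'): step: R->3, L=2; F->plug->B->R->B->L->D->refl->B->L'->D->R'->C->plug->C
Char 9 ('B'): step: R->4, L=2; B->plug->F->R->E->L->G->refl->C->L'->A->R'->A->plug->A
Char 10 ('F'): step: R->5, L=2; F->plug->B->R->A->L->C->refl->G->L'->E->R'->C->plug->C
Char 11 ('C'): step: R->6, L=2; C->plug->C->R->F->L->E->refl->A->L'->G->R'->G->plug->G
Final: ciphertext=FEDFAFCCACG, RIGHT=6, LEFT=2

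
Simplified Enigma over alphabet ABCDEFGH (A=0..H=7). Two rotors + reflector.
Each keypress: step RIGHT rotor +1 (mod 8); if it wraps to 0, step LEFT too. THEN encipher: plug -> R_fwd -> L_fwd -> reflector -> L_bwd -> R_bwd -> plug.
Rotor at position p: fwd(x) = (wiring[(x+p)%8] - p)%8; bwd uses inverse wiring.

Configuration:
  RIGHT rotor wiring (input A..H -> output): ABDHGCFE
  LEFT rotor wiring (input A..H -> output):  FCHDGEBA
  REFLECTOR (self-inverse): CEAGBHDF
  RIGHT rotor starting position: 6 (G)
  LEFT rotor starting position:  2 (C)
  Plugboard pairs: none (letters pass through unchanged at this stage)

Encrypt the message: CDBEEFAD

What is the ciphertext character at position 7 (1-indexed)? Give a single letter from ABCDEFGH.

Char 1 ('C'): step: R->7, L=2; C->plug->C->R->C->L->E->refl->B->L'->B->R'->B->plug->B
Char 2 ('D'): step: R->0, L->3 (L advanced); D->plug->D->R->H->L->E->refl->B->L'->C->R'->F->plug->F
Char 3 ('B'): step: R->1, L=3; B->plug->B->R->C->L->B->refl->E->L'->H->R'->H->plug->H
Char 4 ('E'): step: R->2, L=3; E->plug->E->R->D->L->G->refl->D->L'->B->R'->A->plug->A
Char 5 ('E'): step: R->3, L=3; E->plug->E->R->B->L->D->refl->G->L'->D->R'->B->plug->B
Char 6 ('F'): step: R->4, L=3; F->plug->F->R->F->L->C->refl->A->L'->A->R'->D->plug->D
Char 7 ('A'): step: R->5, L=3; A->plug->A->R->F->L->C->refl->A->L'->A->R'->B->plug->B

B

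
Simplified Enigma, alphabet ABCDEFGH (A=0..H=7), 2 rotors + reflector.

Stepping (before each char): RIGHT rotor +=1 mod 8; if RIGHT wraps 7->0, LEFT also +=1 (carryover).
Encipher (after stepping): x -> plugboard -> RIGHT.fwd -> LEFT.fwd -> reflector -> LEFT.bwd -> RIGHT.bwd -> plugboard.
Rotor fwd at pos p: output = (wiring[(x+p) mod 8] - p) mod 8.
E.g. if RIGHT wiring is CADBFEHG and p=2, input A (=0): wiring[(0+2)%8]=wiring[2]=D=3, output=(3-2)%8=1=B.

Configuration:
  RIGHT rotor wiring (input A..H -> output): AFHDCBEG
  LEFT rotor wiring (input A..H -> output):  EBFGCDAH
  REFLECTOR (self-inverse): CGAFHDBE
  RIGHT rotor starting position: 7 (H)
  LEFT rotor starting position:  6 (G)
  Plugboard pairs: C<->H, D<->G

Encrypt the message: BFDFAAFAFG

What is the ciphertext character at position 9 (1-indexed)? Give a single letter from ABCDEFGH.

Char 1 ('B'): step: R->0, L->7 (L advanced); B->plug->B->R->F->L->D->refl->F->L'->B->R'->F->plug->F
Char 2 ('F'): step: R->1, L=7; F->plug->F->R->D->L->G->refl->B->L'->H->R'->H->plug->C
Char 3 ('D'): step: R->2, L=7; D->plug->G->R->G->L->E->refl->H->L'->E->R'->F->plug->F
Char 4 ('F'): step: R->3, L=7; F->plug->F->R->F->L->D->refl->F->L'->B->R'->D->plug->G
Char 5 ('A'): step: R->4, L=7; A->plug->A->R->G->L->E->refl->H->L'->E->R'->E->plug->E
Char 6 ('A'): step: R->5, L=7; A->plug->A->R->E->L->H->refl->E->L'->G->R'->G->plug->D
Char 7 ('F'): step: R->6, L=7; F->plug->F->R->F->L->D->refl->F->L'->B->R'->E->plug->E
Char 8 ('A'): step: R->7, L=7; A->plug->A->R->H->L->B->refl->G->L'->D->R'->F->plug->F
Char 9 ('F'): step: R->0, L->0 (L advanced); F->plug->F->R->B->L->B->refl->G->L'->D->R'->D->plug->G

G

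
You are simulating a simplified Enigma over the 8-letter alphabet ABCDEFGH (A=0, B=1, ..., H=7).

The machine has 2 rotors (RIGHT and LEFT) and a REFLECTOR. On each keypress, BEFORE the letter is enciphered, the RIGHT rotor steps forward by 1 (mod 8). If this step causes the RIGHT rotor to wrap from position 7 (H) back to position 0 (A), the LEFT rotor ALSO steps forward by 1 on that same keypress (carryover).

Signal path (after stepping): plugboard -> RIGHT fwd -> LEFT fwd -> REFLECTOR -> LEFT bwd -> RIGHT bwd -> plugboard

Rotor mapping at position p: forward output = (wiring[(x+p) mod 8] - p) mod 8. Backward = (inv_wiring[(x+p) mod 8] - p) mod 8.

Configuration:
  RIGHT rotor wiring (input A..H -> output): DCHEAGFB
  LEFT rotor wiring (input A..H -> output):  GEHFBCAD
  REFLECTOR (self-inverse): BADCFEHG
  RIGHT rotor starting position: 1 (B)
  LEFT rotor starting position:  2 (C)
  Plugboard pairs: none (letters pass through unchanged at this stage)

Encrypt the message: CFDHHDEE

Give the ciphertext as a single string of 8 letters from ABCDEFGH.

Char 1 ('C'): step: R->2, L=2; C->plug->C->R->G->L->E->refl->F->L'->A->R'->H->plug->H
Char 2 ('F'): step: R->3, L=2; F->plug->F->R->A->L->F->refl->E->L'->G->R'->E->plug->E
Char 3 ('D'): step: R->4, L=2; D->plug->D->R->F->L->B->refl->A->L'->D->R'->G->plug->G
Char 4 ('H'): step: R->5, L=2; H->plug->H->R->D->L->A->refl->B->L'->F->R'->E->plug->E
Char 5 ('H'): step: R->6, L=2; H->plug->H->R->A->L->F->refl->E->L'->G->R'->F->plug->F
Char 6 ('D'): step: R->7, L=2; D->plug->D->R->A->L->F->refl->E->L'->G->R'->H->plug->H
Char 7 ('E'): step: R->0, L->3 (L advanced); E->plug->E->R->A->L->C->refl->D->L'->F->R'->G->plug->G
Char 8 ('E'): step: R->1, L=3; E->plug->E->R->F->L->D->refl->C->L'->A->R'->G->plug->G

Answer: HEGEFHGG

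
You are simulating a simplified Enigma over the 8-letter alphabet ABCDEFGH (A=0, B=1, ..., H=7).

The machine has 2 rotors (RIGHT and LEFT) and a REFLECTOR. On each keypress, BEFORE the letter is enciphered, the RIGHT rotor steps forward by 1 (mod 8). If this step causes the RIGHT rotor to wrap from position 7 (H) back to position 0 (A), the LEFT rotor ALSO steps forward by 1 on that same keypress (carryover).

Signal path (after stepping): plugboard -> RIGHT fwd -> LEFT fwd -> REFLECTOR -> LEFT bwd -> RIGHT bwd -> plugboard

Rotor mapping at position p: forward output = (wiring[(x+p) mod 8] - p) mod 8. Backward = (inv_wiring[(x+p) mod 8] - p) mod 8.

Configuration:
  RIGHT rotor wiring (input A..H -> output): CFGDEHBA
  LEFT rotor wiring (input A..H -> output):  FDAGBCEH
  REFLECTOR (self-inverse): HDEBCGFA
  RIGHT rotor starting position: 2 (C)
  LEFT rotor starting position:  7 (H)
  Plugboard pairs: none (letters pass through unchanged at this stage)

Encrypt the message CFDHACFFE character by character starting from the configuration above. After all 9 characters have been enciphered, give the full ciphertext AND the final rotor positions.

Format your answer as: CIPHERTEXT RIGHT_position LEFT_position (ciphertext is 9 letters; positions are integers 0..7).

Char 1 ('C'): step: R->3, L=7; C->plug->C->R->E->L->H->refl->A->L'->A->R'->A->plug->A
Char 2 ('F'): step: R->4, L=7; F->plug->F->R->B->L->G->refl->F->L'->H->R'->H->plug->H
Char 3 ('D'): step: R->5, L=7; D->plug->D->R->F->L->C->refl->E->L'->C->R'->A->plug->A
Char 4 ('H'): step: R->6, L=7; H->plug->H->R->B->L->G->refl->F->L'->H->R'->D->plug->D
Char 5 ('A'): step: R->7, L=7; A->plug->A->R->B->L->G->refl->F->L'->H->R'->D->plug->D
Char 6 ('C'): step: R->0, L->0 (L advanced); C->plug->C->R->G->L->E->refl->C->L'->F->R'->B->plug->B
Char 7 ('F'): step: R->1, L=0; F->plug->F->R->A->L->F->refl->G->L'->D->R'->D->plug->D
Char 8 ('F'): step: R->2, L=0; F->plug->F->R->G->L->E->refl->C->L'->F->R'->D->plug->D
Char 9 ('E'): step: R->3, L=0; E->plug->E->R->F->L->C->refl->E->L'->G->R'->D->plug->D
Final: ciphertext=AHADDBDDD, RIGHT=3, LEFT=0

Answer: AHADDBDDD 3 0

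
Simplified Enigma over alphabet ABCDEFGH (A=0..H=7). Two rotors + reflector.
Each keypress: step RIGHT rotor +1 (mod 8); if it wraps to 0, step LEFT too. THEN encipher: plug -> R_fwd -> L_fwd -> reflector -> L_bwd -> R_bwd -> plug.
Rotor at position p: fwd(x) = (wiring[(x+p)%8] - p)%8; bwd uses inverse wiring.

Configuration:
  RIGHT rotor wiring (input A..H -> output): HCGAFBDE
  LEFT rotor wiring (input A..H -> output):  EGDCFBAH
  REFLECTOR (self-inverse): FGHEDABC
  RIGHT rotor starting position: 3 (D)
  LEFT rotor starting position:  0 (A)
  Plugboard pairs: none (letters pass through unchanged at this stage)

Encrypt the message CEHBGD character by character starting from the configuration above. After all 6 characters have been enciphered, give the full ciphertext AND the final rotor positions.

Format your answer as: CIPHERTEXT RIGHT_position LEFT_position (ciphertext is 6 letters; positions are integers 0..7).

Answer: EFGGAE 1 1

Derivation:
Char 1 ('C'): step: R->4, L=0; C->plug->C->R->H->L->H->refl->C->L'->D->R'->E->plug->E
Char 2 ('E'): step: R->5, L=0; E->plug->E->R->F->L->B->refl->G->L'->B->R'->F->plug->F
Char 3 ('H'): step: R->6, L=0; H->plug->H->R->D->L->C->refl->H->L'->H->R'->G->plug->G
Char 4 ('B'): step: R->7, L=0; B->plug->B->R->A->L->E->refl->D->L'->C->R'->G->plug->G
Char 5 ('G'): step: R->0, L->1 (L advanced); G->plug->G->R->D->L->E->refl->D->L'->H->R'->A->plug->A
Char 6 ('D'): step: R->1, L=1; D->plug->D->R->E->L->A->refl->F->L'->A->R'->E->plug->E
Final: ciphertext=EFGGAE, RIGHT=1, LEFT=1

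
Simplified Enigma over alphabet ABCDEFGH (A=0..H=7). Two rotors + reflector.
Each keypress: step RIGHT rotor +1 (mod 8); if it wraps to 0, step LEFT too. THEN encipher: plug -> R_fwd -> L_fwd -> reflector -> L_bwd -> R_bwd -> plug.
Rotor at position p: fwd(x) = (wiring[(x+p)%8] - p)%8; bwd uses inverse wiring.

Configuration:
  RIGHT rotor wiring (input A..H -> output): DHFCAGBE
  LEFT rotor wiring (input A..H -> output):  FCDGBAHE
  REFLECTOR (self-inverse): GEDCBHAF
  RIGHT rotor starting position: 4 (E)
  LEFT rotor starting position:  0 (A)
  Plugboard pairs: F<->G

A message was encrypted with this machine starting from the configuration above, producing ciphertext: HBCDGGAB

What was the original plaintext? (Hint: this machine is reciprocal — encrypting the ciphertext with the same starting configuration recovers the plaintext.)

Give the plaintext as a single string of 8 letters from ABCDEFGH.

Char 1 ('H'): step: R->5, L=0; H->plug->H->R->D->L->G->refl->A->L'->F->R'->G->plug->F
Char 2 ('B'): step: R->6, L=0; B->plug->B->R->G->L->H->refl->F->L'->A->R'->H->plug->H
Char 3 ('C'): step: R->7, L=0; C->plug->C->R->A->L->F->refl->H->L'->G->R'->D->plug->D
Char 4 ('D'): step: R->0, L->1 (L advanced); D->plug->D->R->C->L->F->refl->H->L'->E->R'->H->plug->H
Char 5 ('G'): step: R->1, L=1; G->plug->F->R->A->L->B->refl->E->L'->H->R'->D->plug->D
Char 6 ('G'): step: R->2, L=1; G->plug->F->R->C->L->F->refl->H->L'->E->R'->D->plug->D
Char 7 ('A'): step: R->3, L=1; A->plug->A->R->H->L->E->refl->B->L'->A->R'->F->plug->G
Char 8 ('B'): step: R->4, L=1; B->plug->B->R->C->L->F->refl->H->L'->E->R'->A->plug->A

Answer: FHDHDDGA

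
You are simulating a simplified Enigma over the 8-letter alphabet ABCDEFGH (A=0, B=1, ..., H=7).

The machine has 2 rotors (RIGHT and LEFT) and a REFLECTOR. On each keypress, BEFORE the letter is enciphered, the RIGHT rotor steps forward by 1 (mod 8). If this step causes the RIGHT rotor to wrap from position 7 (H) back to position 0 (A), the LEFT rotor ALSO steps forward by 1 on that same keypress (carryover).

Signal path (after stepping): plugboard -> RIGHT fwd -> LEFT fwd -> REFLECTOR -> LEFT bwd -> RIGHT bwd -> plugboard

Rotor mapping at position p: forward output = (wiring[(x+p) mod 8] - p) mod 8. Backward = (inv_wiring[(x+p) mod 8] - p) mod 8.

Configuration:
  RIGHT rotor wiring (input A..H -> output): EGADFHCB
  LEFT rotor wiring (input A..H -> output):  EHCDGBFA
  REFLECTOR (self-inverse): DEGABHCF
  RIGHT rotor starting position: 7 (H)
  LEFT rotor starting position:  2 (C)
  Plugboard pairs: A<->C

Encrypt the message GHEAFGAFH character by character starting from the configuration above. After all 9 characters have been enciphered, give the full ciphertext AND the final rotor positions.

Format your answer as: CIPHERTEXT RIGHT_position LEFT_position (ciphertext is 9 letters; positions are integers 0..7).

Answer: DABDBBFBF 0 4

Derivation:
Char 1 ('G'): step: R->0, L->3 (L advanced); G->plug->G->R->C->L->G->refl->C->L'->D->R'->D->plug->D
Char 2 ('H'): step: R->1, L=3; H->plug->H->R->D->L->C->refl->G->L'->C->R'->C->plug->A
Char 3 ('E'): step: R->2, L=3; E->plug->E->R->A->L->A->refl->D->L'->B->R'->B->plug->B
Char 4 ('A'): step: R->3, L=3; A->plug->C->R->E->L->F->refl->H->L'->H->R'->D->plug->D
Char 5 ('F'): step: R->4, L=3; F->plug->F->R->C->L->G->refl->C->L'->D->R'->B->plug->B
Char 6 ('G'): step: R->5, L=3; G->plug->G->R->G->L->E->refl->B->L'->F->R'->B->plug->B
Char 7 ('A'): step: R->6, L=3; A->plug->C->R->G->L->E->refl->B->L'->F->R'->F->plug->F
Char 8 ('F'): step: R->7, L=3; F->plug->F->R->G->L->E->refl->B->L'->F->R'->B->plug->B
Char 9 ('H'): step: R->0, L->4 (L advanced); H->plug->H->R->B->L->F->refl->H->L'->H->R'->F->plug->F
Final: ciphertext=DABDBBFBF, RIGHT=0, LEFT=4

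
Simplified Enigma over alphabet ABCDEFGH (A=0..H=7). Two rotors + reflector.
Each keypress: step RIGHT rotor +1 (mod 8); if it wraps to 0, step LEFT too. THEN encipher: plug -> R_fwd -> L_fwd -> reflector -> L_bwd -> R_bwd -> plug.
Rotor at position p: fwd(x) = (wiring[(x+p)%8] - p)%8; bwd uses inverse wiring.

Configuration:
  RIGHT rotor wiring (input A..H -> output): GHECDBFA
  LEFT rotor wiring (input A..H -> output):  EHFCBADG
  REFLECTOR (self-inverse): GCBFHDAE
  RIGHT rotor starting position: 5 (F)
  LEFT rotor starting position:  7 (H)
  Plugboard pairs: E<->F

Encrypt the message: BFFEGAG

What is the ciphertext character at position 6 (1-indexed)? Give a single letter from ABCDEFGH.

Char 1 ('B'): step: R->6, L=7; B->plug->B->R->C->L->A->refl->G->L'->D->R'->H->plug->H
Char 2 ('F'): step: R->7, L=7; F->plug->E->R->D->L->G->refl->A->L'->C->R'->G->plug->G
Char 3 ('F'): step: R->0, L->0 (L advanced); F->plug->E->R->D->L->C->refl->B->L'->E->R'->C->plug->C
Char 4 ('E'): step: R->1, L=0; E->plug->F->R->E->L->B->refl->C->L'->D->R'->B->plug->B
Char 5 ('G'): step: R->2, L=0; G->plug->G->R->E->L->B->refl->C->L'->D->R'->E->plug->F
Char 6 ('A'): step: R->3, L=0; A->plug->A->R->H->L->G->refl->A->L'->F->R'->E->plug->F

F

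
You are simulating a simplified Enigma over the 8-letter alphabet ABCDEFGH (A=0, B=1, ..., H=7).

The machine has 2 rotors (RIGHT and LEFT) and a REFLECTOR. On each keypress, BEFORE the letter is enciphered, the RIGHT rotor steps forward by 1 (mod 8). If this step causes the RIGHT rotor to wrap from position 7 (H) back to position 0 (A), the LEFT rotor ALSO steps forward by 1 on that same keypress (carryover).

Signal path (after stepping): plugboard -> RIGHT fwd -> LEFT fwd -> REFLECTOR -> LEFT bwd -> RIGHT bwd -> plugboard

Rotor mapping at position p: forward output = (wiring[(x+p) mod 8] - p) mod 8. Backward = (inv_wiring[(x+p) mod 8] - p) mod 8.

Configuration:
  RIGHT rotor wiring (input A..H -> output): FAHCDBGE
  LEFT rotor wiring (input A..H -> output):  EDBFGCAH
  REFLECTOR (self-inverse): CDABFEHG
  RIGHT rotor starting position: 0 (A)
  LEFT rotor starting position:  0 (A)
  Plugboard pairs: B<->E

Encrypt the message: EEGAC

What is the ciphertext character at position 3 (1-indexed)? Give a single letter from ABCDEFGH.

Char 1 ('E'): step: R->1, L=0; E->plug->B->R->G->L->A->refl->C->L'->F->R'->F->plug->F
Char 2 ('E'): step: R->2, L=0; E->plug->B->R->A->L->E->refl->F->L'->D->R'->G->plug->G
Char 3 ('G'): step: R->3, L=0; G->plug->G->R->F->L->C->refl->A->L'->G->R'->C->plug->C

C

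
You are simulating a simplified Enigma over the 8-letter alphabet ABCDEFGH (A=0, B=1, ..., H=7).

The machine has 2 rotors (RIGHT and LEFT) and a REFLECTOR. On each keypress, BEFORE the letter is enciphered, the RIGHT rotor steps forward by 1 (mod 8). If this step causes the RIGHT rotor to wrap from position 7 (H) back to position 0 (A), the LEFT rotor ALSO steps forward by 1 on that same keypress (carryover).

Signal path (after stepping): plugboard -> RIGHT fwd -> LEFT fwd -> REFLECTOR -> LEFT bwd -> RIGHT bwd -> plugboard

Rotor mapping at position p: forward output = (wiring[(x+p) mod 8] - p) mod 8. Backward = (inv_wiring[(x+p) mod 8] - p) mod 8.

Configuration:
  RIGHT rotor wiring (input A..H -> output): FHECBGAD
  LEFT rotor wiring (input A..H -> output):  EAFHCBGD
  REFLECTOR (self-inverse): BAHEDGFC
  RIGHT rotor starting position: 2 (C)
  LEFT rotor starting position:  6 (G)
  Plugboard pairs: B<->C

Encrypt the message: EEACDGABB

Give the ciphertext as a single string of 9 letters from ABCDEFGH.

Char 1 ('E'): step: R->3, L=6; E->plug->E->R->A->L->A->refl->B->L'->F->R'->D->plug->D
Char 2 ('E'): step: R->4, L=6; E->plug->E->R->B->L->F->refl->G->L'->C->R'->B->plug->C
Char 3 ('A'): step: R->5, L=6; A->plug->A->R->B->L->F->refl->G->L'->C->R'->E->plug->E
Char 4 ('C'): step: R->6, L=6; C->plug->B->R->F->L->B->refl->A->L'->A->R'->H->plug->H
Char 5 ('D'): step: R->7, L=6; D->plug->D->R->F->L->B->refl->A->L'->A->R'->C->plug->B
Char 6 ('G'): step: R->0, L->7 (L advanced); G->plug->G->R->A->L->E->refl->D->L'->F->R'->A->plug->A
Char 7 ('A'): step: R->1, L=7; A->plug->A->R->G->L->C->refl->H->L'->H->R'->F->plug->F
Char 8 ('B'): step: R->2, L=7; B->plug->C->R->H->L->H->refl->C->L'->G->R'->E->plug->E
Char 9 ('B'): step: R->3, L=7; B->plug->C->R->D->L->G->refl->F->L'->B->R'->H->plug->H

Answer: DCEHBAFEH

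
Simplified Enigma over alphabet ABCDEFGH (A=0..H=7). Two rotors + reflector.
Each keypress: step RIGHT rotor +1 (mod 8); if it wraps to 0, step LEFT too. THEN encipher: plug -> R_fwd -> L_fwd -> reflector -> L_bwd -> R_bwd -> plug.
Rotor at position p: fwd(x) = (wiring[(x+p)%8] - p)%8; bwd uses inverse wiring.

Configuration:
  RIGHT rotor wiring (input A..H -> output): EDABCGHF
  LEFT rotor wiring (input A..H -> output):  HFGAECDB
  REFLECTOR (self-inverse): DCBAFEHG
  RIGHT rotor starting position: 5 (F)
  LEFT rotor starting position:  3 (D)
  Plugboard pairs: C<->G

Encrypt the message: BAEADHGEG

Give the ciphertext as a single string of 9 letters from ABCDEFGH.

Char 1 ('B'): step: R->6, L=3; B->plug->B->R->H->L->D->refl->A->L'->D->R'->F->plug->F
Char 2 ('A'): step: R->7, L=3; A->plug->A->R->G->L->C->refl->B->L'->B->R'->D->plug->D
Char 3 ('E'): step: R->0, L->4 (L advanced); E->plug->E->R->C->L->H->refl->G->L'->B->R'->D->plug->D
Char 4 ('A'): step: R->1, L=4; A->plug->A->R->C->L->H->refl->G->L'->B->R'->D->plug->D
Char 5 ('D'): step: R->2, L=4; D->plug->D->R->E->L->D->refl->A->L'->A->R'->C->plug->G
Char 6 ('H'): step: R->3, L=4; H->plug->H->R->F->L->B->refl->C->L'->G->R'->A->plug->A
Char 7 ('G'): step: R->4, L=4; G->plug->C->R->D->L->F->refl->E->L'->H->R'->F->plug->F
Char 8 ('E'): step: R->5, L=4; E->plug->E->R->G->L->C->refl->B->L'->F->R'->H->plug->H
Char 9 ('G'): step: R->6, L=4; G->plug->C->R->G->L->C->refl->B->L'->F->R'->D->plug->D

Answer: FDDDGAFHD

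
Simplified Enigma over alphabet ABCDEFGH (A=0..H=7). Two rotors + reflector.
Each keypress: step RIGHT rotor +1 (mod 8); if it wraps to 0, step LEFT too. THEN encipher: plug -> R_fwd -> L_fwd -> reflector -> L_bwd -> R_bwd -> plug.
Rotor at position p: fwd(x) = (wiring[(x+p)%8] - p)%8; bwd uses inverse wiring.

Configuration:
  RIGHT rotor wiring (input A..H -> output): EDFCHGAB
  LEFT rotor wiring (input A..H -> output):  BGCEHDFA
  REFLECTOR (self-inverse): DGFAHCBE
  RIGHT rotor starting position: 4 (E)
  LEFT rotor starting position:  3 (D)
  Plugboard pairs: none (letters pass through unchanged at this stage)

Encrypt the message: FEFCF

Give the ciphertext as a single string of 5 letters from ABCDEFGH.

Char 1 ('F'): step: R->5, L=3; F->plug->F->R->A->L->B->refl->G->L'->F->R'->G->plug->G
Char 2 ('E'): step: R->6, L=3; E->plug->E->R->H->L->H->refl->E->L'->B->R'->G->plug->G
Char 3 ('F'): step: R->7, L=3; F->plug->F->R->A->L->B->refl->G->L'->F->R'->B->plug->B
Char 4 ('C'): step: R->0, L->4 (L advanced); C->plug->C->R->F->L->C->refl->F->L'->E->R'->A->plug->A
Char 5 ('F'): step: R->1, L=4; F->plug->F->R->H->L->A->refl->D->L'->A->R'->G->plug->G

Answer: GGBAG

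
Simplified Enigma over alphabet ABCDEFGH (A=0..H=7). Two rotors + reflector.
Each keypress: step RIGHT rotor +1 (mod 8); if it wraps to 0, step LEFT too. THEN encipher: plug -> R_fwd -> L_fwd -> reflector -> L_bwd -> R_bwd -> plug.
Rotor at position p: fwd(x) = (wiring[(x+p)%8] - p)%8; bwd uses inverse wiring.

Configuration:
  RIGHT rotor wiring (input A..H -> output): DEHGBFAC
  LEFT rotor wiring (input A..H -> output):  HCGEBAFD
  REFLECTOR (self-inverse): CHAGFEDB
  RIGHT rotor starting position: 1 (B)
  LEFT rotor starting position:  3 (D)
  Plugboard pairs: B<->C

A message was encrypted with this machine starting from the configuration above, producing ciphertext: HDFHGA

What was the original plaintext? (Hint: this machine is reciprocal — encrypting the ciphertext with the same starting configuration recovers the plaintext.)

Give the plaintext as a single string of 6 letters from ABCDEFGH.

Answer: ABDCCC

Derivation:
Char 1 ('H'): step: R->2, L=3; H->plug->H->R->C->L->F->refl->E->L'->F->R'->A->plug->A
Char 2 ('D'): step: R->3, L=3; D->plug->D->R->F->L->E->refl->F->L'->C->R'->C->plug->B
Char 3 ('F'): step: R->4, L=3; F->plug->F->R->A->L->B->refl->H->L'->G->R'->D->plug->D
Char 4 ('H'): step: R->5, L=3; H->plug->H->R->E->L->A->refl->C->L'->D->R'->B->plug->C
Char 5 ('G'): step: R->6, L=3; G->plug->G->R->D->L->C->refl->A->L'->E->R'->B->plug->C
Char 6 ('A'): step: R->7, L=3; A->plug->A->R->D->L->C->refl->A->L'->E->R'->B->plug->C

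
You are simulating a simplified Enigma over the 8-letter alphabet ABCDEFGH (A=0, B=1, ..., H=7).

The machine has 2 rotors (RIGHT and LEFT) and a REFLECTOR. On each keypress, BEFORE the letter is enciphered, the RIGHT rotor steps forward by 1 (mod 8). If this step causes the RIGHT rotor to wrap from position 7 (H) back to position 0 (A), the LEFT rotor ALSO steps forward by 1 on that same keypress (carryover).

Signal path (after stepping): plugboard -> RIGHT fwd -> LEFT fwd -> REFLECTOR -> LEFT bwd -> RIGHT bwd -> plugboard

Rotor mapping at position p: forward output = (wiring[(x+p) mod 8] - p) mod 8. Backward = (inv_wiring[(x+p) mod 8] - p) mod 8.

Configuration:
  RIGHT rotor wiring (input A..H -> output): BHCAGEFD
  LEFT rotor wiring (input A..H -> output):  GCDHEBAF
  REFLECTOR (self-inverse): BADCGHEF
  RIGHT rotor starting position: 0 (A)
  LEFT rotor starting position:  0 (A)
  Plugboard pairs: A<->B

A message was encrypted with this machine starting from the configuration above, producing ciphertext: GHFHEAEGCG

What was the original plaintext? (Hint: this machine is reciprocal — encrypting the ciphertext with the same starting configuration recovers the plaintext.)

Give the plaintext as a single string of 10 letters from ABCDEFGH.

Char 1 ('G'): step: R->1, L=0; G->plug->G->R->C->L->D->refl->C->L'->B->R'->B->plug->A
Char 2 ('H'): step: R->2, L=0; H->plug->H->R->F->L->B->refl->A->L'->G->R'->B->plug->A
Char 3 ('F'): step: R->3, L=0; F->plug->F->R->G->L->A->refl->B->L'->F->R'->A->plug->B
Char 4 ('H'): step: R->4, L=0; H->plug->H->R->E->L->E->refl->G->L'->A->R'->B->plug->A
Char 5 ('E'): step: R->5, L=0; E->plug->E->R->C->L->D->refl->C->L'->B->R'->H->plug->H
Char 6 ('A'): step: R->6, L=0; A->plug->B->R->F->L->B->refl->A->L'->G->R'->H->plug->H
Char 7 ('E'): step: R->7, L=0; E->plug->E->R->B->L->C->refl->D->L'->C->R'->B->plug->A
Char 8 ('G'): step: R->0, L->1 (L advanced); G->plug->G->R->F->L->H->refl->F->L'->H->R'->B->plug->A
Char 9 ('C'): step: R->1, L=1; C->plug->C->R->H->L->F->refl->H->L'->F->R'->D->plug->D
Char 10 ('G'): step: R->2, L=1; G->plug->G->R->H->L->F->refl->H->L'->F->R'->H->plug->H

Answer: AABAHHAADH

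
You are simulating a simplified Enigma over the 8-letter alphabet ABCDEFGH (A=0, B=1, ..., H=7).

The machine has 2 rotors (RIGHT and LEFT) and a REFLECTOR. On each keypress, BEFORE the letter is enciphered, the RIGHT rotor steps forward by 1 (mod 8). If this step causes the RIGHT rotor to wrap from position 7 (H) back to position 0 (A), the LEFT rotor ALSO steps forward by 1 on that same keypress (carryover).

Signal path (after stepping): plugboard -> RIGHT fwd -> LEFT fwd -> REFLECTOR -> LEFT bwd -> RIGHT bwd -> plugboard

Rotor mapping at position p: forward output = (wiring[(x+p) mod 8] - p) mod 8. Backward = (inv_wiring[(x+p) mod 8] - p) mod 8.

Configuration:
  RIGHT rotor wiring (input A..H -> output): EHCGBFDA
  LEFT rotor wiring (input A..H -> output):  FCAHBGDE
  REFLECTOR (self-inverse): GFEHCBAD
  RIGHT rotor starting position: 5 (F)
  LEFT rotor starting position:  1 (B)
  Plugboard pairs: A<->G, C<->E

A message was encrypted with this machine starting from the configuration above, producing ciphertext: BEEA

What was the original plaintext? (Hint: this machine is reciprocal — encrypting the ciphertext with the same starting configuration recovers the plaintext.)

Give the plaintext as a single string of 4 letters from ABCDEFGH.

Answer: AHDD

Derivation:
Char 1 ('B'): step: R->6, L=1; B->plug->B->R->C->L->G->refl->A->L'->D->R'->G->plug->A
Char 2 ('E'): step: R->7, L=1; E->plug->C->R->A->L->B->refl->F->L'->E->R'->H->plug->H
Char 3 ('E'): step: R->0, L->2 (L advanced); E->plug->C->R->C->L->H->refl->D->L'->G->R'->D->plug->D
Char 4 ('A'): step: R->1, L=2; A->plug->G->R->H->L->A->refl->G->L'->A->R'->D->plug->D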